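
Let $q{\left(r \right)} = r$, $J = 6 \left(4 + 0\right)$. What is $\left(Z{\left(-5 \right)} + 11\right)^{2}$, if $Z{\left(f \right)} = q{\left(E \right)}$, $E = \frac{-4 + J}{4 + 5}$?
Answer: $\frac{14161}{81} \approx 174.83$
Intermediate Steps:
$J = 24$ ($J = 6 \cdot 4 = 24$)
$E = \frac{20}{9}$ ($E = \frac{-4 + 24}{4 + 5} = \frac{20}{9} \approx 2.2222$)
$Z{\left(f \right)} = \frac{20}{9}$
$\left(Z{\left(-5 \right)} + 11\right)^{2} = \left(\frac{20}{9} + 11\right)^{2} = \left(\frac{119}{9}\right)^{2} = \frac{14161}{81}$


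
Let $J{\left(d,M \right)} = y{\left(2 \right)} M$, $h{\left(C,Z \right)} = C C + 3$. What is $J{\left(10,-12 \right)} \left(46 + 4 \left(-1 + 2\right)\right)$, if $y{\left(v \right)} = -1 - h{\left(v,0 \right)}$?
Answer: $4800$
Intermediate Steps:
$h{\left(C,Z \right)} = 3 + C^{2}$ ($h{\left(C,Z \right)} = C^{2} + 3 = 3 + C^{2}$)
$y{\left(v \right)} = -4 - v^{2}$ ($y{\left(v \right)} = -1 - \left(3 + v^{2}\right) = -4 - v^{2}$)
$J{\left(d,M \right)} = - 8 M$ ($J{\left(d,M \right)} = \left(-4 - 2^{2}\right) M = \left(-4 - 4\right) M = - 8 M$)
$J{\left(10,-12 \right)} \left(46 + 4 \left(-1 + 2\right)\right) = \left(-8\right) \left(-12\right) \left(46 + 4 \left(-1 + 2\right)\right) = 96 \left(46 + 4 \cdot 1\right) = 96 \left(46 + 4\right) = 96 \cdot 50 = 4800$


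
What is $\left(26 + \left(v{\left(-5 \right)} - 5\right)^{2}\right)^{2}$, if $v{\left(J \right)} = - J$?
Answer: $676$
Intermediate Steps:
$\left(26 + \left(v{\left(-5 \right)} - 5\right)^{2}\right)^{2} = \left(26 + \left(\left(-1\right) \left(-5\right) - 5\right)^{2}\right)^{2} = \left(26 + \left(5 - 5\right)^{2}\right)^{2} = \left(26 + 0^{2}\right)^{2} = \left(26 + 0\right)^{2} = 26^{2} = 676$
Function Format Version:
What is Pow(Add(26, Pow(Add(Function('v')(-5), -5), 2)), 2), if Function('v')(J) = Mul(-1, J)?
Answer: 676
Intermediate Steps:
Pow(Add(26, Pow(Add(Function('v')(-5), -5), 2)), 2) = Pow(Add(26, Pow(Add(Mul(-1, -5), -5), 2)), 2) = Pow(Add(26, Pow(Add(5, -5), 2)), 2) = Pow(Add(26, Pow(0, 2)), 2) = Pow(Add(26, 0), 2) = Pow(26, 2) = 676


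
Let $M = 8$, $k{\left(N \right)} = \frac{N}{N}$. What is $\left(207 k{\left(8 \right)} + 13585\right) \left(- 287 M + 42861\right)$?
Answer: $559472480$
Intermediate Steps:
$k{\left(N \right)} = 1$
$\left(207 k{\left(8 \right)} + 13585\right) \left(- 287 M + 42861\right) = \left(207 \cdot 1 + 13585\right) \left(\left(-287\right) 8 + 42861\right) = \left(207 + 13585\right) \left(-2296 + 42861\right) = 13792 \cdot 40565 = 559472480$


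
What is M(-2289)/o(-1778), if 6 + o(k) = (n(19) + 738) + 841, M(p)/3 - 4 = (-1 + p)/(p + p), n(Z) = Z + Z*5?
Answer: 10301/1287181 ≈ 0.0080028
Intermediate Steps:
n(Z) = 6*Z (n(Z) = Z + 5*Z = 6*Z)
M(p) = 12 + 3*(-1 + p)/(2*p) (M(p) = 12 + 3*((-1 + p)/(p + p)) = 12 + 3*((-1 + p)/((2*p))) = 12 + 3*((-1 + p)*(1/(2*p))) = 12 + 3*((-1 + p)/(2*p)) = 12 + 3*(-1 + p)/(2*p))
o(k) = 1687 (o(k) = -6 + ((6*19 + 738) + 841) = -6 + ((114 + 738) + 841) = -6 + (852 + 841) = -6 + 1693 = 1687)
M(-2289)/o(-1778) = ((3/2)*(-1 + 9*(-2289))/(-2289))/1687 = ((3/2)*(-1/2289)*(-1 - 20601))*(1/1687) = ((3/2)*(-1/2289)*(-20602))*(1/1687) = (10301/763)*(1/1687) = 10301/1287181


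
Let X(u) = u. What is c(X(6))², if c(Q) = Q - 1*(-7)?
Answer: 169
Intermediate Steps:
c(Q) = 7 + Q (c(Q) = Q + 7 = 7 + Q)
c(X(6))² = (7 + 6)² = 13² = 169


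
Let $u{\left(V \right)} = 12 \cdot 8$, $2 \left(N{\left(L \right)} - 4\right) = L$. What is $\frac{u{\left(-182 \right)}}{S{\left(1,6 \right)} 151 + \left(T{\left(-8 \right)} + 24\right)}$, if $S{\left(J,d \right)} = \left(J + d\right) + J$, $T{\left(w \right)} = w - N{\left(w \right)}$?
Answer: $\frac{4}{51} \approx 0.078431$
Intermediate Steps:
$N{\left(L \right)} = 4 + \frac{L}{2}$
$T{\left(w \right)} = -4 + \frac{w}{2}$ ($T{\left(w \right)} = w - \left(4 + \frac{w}{2}\right) = -4 + \frac{w}{2}$)
$S{\left(J,d \right)} = d + 2 J$
$u{\left(V \right)} = 96$
$\frac{u{\left(-182 \right)}}{S{\left(1,6 \right)} 151 + \left(T{\left(-8 \right)} + 24\right)} = \frac{96}{\left(6 + 2 \cdot 1\right) 151 + \left(\left(-4 + \frac{1}{2} \left(-8\right)\right) + 24\right)} = \frac{96}{\left(6 + 2\right) 151 + \left(\left(-4 - 4\right) + 24\right)} = \frac{96}{8 \cdot 151 + \left(-8 + 24\right)} = \frac{96}{1208 + 16} = \frac{96}{1224} = 96 \cdot \frac{1}{1224} = \frac{4}{51}$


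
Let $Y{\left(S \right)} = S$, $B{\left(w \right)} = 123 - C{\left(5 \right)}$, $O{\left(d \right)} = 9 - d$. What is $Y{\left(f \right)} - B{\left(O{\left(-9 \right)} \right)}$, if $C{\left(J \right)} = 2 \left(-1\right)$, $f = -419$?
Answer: $-544$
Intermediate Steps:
$C{\left(J \right)} = -2$
$B{\left(w \right)} = 125$ ($B{\left(w \right)} = 123 - -2 = 123 + 2 = 125$)
$Y{\left(f \right)} - B{\left(O{\left(-9 \right)} \right)} = -419 - 125 = -544$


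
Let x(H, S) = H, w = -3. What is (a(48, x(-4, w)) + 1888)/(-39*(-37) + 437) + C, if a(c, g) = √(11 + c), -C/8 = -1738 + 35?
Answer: 3201876/235 + √59/1880 ≈ 13625.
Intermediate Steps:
C = 13624 (C = -8*(-1738 + 35) = -8*(-1703) = 13624)
(a(48, x(-4, w)) + 1888)/(-39*(-37) + 437) + C = (√(11 + 48) + 1888)/(-39*(-37) + 437) + 13624 = (√59 + 1888)/(1443 + 437) + 13624 = (1888 + √59)/1880 + 13624 = (1888 + √59)*(1/1880) + 13624 = (236/235 + √59/1880) + 13624 = 3201876/235 + √59/1880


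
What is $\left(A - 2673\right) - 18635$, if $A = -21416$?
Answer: $-42724$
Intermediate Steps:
$\left(A - 2673\right) - 18635 = \left(-21416 - 2673\right) - 18635 = -24089 - 18635 = -42724$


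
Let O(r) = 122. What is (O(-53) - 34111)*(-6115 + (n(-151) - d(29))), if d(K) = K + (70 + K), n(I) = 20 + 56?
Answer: 209610163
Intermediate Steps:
n(I) = 76
d(K) = 70 + 2*K
(O(-53) - 34111)*(-6115 + (n(-151) - d(29))) = (122 - 34111)*(-6115 + (76 - (70 + 2*29))) = -33989*(-6115 + (76 - (70 + 58))) = -33989*(-6115 + (76 - 1*128)) = -33989*(-6115 + (76 - 128)) = -33989*(-6115 - 52) = -33989*(-6167) = 209610163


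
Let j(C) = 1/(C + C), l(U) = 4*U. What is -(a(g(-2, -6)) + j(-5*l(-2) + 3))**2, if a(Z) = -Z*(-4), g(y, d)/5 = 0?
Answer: -1/7396 ≈ -0.00013521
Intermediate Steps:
g(y, d) = 0 (g(y, d) = 5*0 = 0)
j(C) = 1/(2*C)
a(Z) = 4*Z (a(Z) = -(-4)*Z = 4*Z)
-(a(g(-2, -6)) + j(-5*l(-2) + 3))**2 = -(4*0 + 1/(2*(-20*(-2) + 3)))**2 = -(0 + 1/(2*(-5*(-8) + 3)))**2 = -(0 + 1/(2*(40 + 3)))**2 = -(0 + (1/2)/43)**2 = -(0 + (1/2)*(1/43))**2 = -(0 + 1/86)**2 = -(1/86)**2 = -1*1/7396 = -1/7396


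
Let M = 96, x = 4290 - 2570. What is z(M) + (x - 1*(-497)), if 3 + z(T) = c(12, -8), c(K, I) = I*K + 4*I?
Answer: 2086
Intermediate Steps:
x = 1720
c(K, I) = 4*I + I*K
z(T) = -131 (z(T) = -3 - 8*(4 + 12) = -3 - 8*16 = -3 - 128 = -131)
z(M) + (x - 1*(-497)) = -131 + (1720 - 1*(-497)) = -131 + (1720 + 497) = -131 + 2217 = 2086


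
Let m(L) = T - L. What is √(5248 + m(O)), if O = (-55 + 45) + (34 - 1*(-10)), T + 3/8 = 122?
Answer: √85370/4 ≈ 73.045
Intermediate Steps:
T = 973/8 (T = -3/8 + 122 = 973/8 ≈ 121.63)
O = 34 (O = -10 + (34 + 10) = -10 + 44 = 34)
m(L) = 973/8 - L
√(5248 + m(O)) = √(5248 + (973/8 - 1*34)) = √(5248 + (973/8 - 34)) = √(5248 + 701/8) = √(42685/8) = √85370/4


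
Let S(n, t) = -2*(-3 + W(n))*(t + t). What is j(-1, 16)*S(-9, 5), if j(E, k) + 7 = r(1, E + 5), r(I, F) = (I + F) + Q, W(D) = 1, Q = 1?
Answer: -40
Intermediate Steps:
r(I, F) = 1 + F + I (r(I, F) = (I + F) + 1 = (F + I) + 1 = 1 + F + I)
j(E, k) = E (j(E, k) = -7 + (1 + (E + 5) + 1) = -7 + (1 + (5 + E) + 1) = -7 + (7 + E) = E)
S(n, t) = 8*t (S(n, t) = -2*(-3 + 1)*(t + t) = -(-4)*2*t = -(-8)*t = 8*t)
j(-1, 16)*S(-9, 5) = -8*5 = -1*40 = -40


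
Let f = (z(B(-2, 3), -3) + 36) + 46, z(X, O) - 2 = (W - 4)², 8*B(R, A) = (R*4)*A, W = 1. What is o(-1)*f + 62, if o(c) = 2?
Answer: 248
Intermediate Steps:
B(R, A) = A*R/2 (B(R, A) = ((R*4)*A)/8 = ((4*R)*A)/8 = (4*A*R)/8 = A*R/2)
z(X, O) = 11 (z(X, O) = 2 + (1 - 4)² = 2 + (-3)² = 2 + 9 = 11)
f = 93 (f = (11 + 36) + 46 = 47 + 46 = 93)
o(-1)*f + 62 = 2*93 + 62 = 186 + 62 = 248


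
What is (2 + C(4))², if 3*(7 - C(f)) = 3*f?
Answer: 25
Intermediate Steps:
C(f) = 7 - f
(2 + C(4))² = (2 + (7 - 1*4))² = (2 + (7 - 4))² = (2 + 3)² = 5² = 25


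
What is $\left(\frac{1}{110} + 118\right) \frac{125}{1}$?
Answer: $\frac{324525}{22} \approx 14751.0$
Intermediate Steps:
$\left(\frac{1}{110} + 118\right) \frac{125}{1} = \left(\frac{1}{110} + 118\right) 125 \cdot 1 = \frac{12981}{110} \cdot 125 = \frac{324525}{22}$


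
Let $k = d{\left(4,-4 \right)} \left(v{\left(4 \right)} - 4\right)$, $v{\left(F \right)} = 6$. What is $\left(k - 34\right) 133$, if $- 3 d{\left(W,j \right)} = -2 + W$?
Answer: $- \frac{14098}{3} \approx -4699.3$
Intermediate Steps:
$d{\left(W,j \right)} = \frac{2}{3} - \frac{W}{3}$ ($d{\left(W,j \right)} = - \frac{-2 + W}{3} = \frac{2}{3} - \frac{W}{3}$)
$k = - \frac{4}{3}$ ($k = \left(\frac{2}{3} - \frac{4}{3}\right) \left(6 - 4\right) = \left(- \frac{2}{3}\right) 2 = - \frac{4}{3} \approx -1.3333$)
$\left(k - 34\right) 133 = \left(- \frac{4}{3} - 34\right) 133 = \left(- \frac{106}{3}\right) 133 = - \frac{14098}{3}$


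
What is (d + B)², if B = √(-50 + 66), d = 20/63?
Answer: 73984/3969 ≈ 18.640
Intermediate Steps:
d = 20/63 (d = 20*(1/63) = 20/63 ≈ 0.31746)
B = 4 (B = √16 = 4)
(d + B)² = (20/63 + 4)² = (272/63)² = 73984/3969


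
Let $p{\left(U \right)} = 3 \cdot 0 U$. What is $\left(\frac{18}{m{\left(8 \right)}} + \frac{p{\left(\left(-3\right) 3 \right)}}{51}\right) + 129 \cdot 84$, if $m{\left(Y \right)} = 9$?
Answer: $10838$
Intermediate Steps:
$p{\left(U \right)} = 0$ ($p{\left(U \right)} = 0 U = 0$)
$\left(\frac{18}{m{\left(8 \right)}} + \frac{p{\left(\left(-3\right) 3 \right)}}{51}\right) + 129 \cdot 84 = \left(\frac{18}{9} + \frac{0}{51}\right) + 129 \cdot 84 = \left(18 \cdot \frac{1}{9} + 0 \cdot \frac{1}{51}\right) + 10836 = \left(2 + 0\right) + 10836 = 2 + 10836 = 10838$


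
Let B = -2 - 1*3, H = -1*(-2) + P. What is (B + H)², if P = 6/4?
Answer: 9/4 ≈ 2.2500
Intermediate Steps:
P = 3/2 (P = 6*(¼) = 3/2 ≈ 1.5000)
H = 7/2 (H = -1*(-2) + 3/2 = 2 + 3/2 = 7/2 ≈ 3.5000)
B = -5 (B = -2 - 3 = -5)
(B + H)² = (-5 + 7/2)² = (-3/2)² = 9/4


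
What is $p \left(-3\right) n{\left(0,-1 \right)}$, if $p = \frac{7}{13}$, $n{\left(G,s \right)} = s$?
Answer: $\frac{21}{13} \approx 1.6154$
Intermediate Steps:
$p = \frac{7}{13}$ ($p = 7 \cdot \frac{1}{13} = \frac{7}{13} \approx 0.53846$)
$p \left(-3\right) n{\left(0,-1 \right)} = \frac{7}{13} \left(-3\right) \left(-1\right) = \left(- \frac{21}{13}\right) \left(-1\right) = \frac{21}{13}$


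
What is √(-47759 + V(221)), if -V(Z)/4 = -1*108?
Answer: I*√47327 ≈ 217.55*I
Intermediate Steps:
V(Z) = 432 (V(Z) = -(-4)*108 = -4*(-108) = 432)
√(-47759 + V(221)) = √(-47759 + 432) = √(-47327) = I*√47327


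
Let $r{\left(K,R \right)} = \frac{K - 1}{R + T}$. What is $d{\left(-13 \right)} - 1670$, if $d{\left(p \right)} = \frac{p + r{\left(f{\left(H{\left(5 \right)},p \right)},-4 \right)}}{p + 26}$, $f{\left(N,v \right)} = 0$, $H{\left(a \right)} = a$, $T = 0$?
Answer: $- \frac{86891}{52} \approx -1671.0$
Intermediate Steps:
$r{\left(K,R \right)} = \frac{-1 + K}{R}$ ($r{\left(K,R \right)} = \frac{K - 1}{R + 0} = \frac{-1 + K}{R}$)
$d{\left(p \right)} = \frac{\frac{1}{4} + p}{26 + p}$ ($d{\left(p \right)} = \frac{p + \frac{-1 + 0}{-4}}{p + 26} = \frac{p - - \frac{1}{4}}{26 + p} = \frac{p + \frac{1}{4}}{26 + p} = \frac{\frac{1}{4} + p}{26 + p}$)
$d{\left(-13 \right)} - 1670 = \frac{\frac{1}{4} - 13}{26 - 13} - 1670 = \frac{1}{13} \left(- \frac{51}{4}\right) - 1670 = - \frac{51}{52} - 1670 = - \frac{86891}{52}$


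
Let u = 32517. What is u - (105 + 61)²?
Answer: 4961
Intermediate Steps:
u - (105 + 61)² = 32517 - (105 + 61)² = 32517 - 1*166² = 32517 - 1*27556 = 32517 - 27556 = 4961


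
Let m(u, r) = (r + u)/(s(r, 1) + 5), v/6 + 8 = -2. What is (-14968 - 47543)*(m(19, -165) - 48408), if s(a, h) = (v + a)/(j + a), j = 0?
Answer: 105961333413/35 ≈ 3.0275e+9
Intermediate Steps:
v = -60 (v = -48 + 6*(-2) = -48 - 12 = -60)
s(a, h) = (-60 + a)/a (s(a, h) = (-60 + a)/(0 + a) = (-60 + a)/a)
m(u, r) = (r + u)/(5 + (-60 + r)/r) (m(u, r) = (r + u)/((-60 + r)/r + 5) = (r + u)/(5 + (-60 + r)/r))
(-14968 - 47543)*(m(19, -165) - 48408) = (-14968 - 47543)*((⅙)*(-165)*(-165 + 19)/(-10 - 165) - 48408) = -62511*((⅙)*(-165)*(-146)/(-175) - 48408) = -62511*((⅙)*(-165)*(-1/175)*(-146) - 48408) = -62511*(-803/35 - 48408) = -62511*(-1695083/35) = 105961333413/35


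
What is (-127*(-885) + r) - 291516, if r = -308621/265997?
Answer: -47645957258/265997 ≈ -1.7912e+5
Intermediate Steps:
r = -308621/265997 (r = -308621*1/265997 = -308621/265997 ≈ -1.1602)
(-127*(-885) + r) - 291516 = (-127*(-885) - 308621/265997) - 291516 = (112395 - 308621/265997) - 291516 = 29896424194/265997 - 291516 = -47645957258/265997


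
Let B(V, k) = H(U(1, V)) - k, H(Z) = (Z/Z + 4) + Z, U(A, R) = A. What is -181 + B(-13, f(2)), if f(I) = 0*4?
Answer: -175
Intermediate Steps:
H(Z) = 5 + Z (H(Z) = (1 + 4) + Z = 5 + Z)
f(I) = 0
B(V, k) = 6 - k (B(V, k) = (5 + 1) - k = 6 - k)
-181 + B(-13, f(2)) = -181 + (6 - 1*0) = -181 + (6 + 0) = -181 + 6 = -175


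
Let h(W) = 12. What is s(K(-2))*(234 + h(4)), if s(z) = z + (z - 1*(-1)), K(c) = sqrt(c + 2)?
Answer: 246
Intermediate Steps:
K(c) = sqrt(2 + c)
s(z) = 1 + 2*z (s(z) = z + (z + 1) = z + (1 + z) = 1 + 2*z)
s(K(-2))*(234 + h(4)) = (1 + 2*sqrt(2 - 2))*(234 + 12) = (1 + 2*sqrt(0))*246 = (1 + 2*0)*246 = (1 + 0)*246 = 1*246 = 246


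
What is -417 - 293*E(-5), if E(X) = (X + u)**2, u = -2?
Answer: -14774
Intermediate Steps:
E(X) = (-2 + X)**2 (E(X) = (X - 2)**2 = (-2 + X)**2)
-417 - 293*E(-5) = -417 - 293*(-2 - 5)**2 = -417 - 293*(-7)**2 = -417 - 293*49 = -417 - 14357 = -14774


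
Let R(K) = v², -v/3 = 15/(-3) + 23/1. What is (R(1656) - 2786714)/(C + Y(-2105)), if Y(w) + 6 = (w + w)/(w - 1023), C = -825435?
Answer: 4353860072/1290987619 ≈ 3.3725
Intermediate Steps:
Y(w) = -6 + 2*w/(-1023 + w) (Y(w) = -6 + (w + w)/(w - 1023) = -6 + (2*w)/(-1023 + w) = -6 + 2*w/(-1023 + w))
v = -54 (v = -3*(15/(-3) + 23/1) = -3*(15*(-⅓) + 23*1) = -3*(-5 + 23) = -3*18 = -54)
R(K) = 2916 (R(K) = (-54)² = 2916)
(R(1656) - 2786714)/(C + Y(-2105)) = (2916 - 2786714)/(-825435 + 2*(3069 - 2*(-2105))/(-1023 - 2105)) = -2783798/(-825435 + 2*(3069 + 4210)/(-3128)) = -2783798/(-825435 + 2*(-1/3128)*7279) = -2783798/(-825435 - 7279/1564) = -2783798/(-1290987619/1564) = -2783798*(-1564/1290987619) = 4353860072/1290987619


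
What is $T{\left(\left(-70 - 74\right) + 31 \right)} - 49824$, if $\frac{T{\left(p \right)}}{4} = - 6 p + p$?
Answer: $-47564$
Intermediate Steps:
$T{\left(p \right)} = - 20 p$ ($T{\left(p \right)} = 4 \left(- 6 p + p\right) = 4 \left(- 5 p\right) = - 20 p$)
$T{\left(\left(-70 - 74\right) + 31 \right)} - 49824 = - 20 \left(\left(-70 - 74\right) + 31\right) - 49824 = - 20 \left(-144 + 31\right) - 49824 = \left(-20\right) \left(-113\right) - 49824 = 2260 - 49824 = -47564$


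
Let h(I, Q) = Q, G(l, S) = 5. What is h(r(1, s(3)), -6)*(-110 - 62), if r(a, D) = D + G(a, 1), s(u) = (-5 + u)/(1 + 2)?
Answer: 1032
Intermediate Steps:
s(u) = -5/3 + u/3 (s(u) = (-5 + u)/3 = (-5 + u)*(⅓) = -5/3 + u/3)
r(a, D) = 5 + D (r(a, D) = D + 5 = 5 + D)
h(r(1, s(3)), -6)*(-110 - 62) = -6*(-110 - 62) = -6*(-172) = 1032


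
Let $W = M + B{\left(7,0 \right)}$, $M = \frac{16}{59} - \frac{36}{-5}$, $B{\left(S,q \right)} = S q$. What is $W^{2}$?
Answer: $\frac{4857616}{87025} \approx 55.819$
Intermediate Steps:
$M = \frac{2204}{295}$ ($M = 16 \cdot \frac{1}{59} - - \frac{36}{5} = \frac{16}{59} + \frac{36}{5} = \frac{2204}{295} \approx 7.4712$)
$W = \frac{2204}{295}$ ($W = \frac{2204}{295} + 7 \cdot 0 = \frac{2204}{295} + 0 = \frac{2204}{295} \approx 7.4712$)
$W^{2} = \left(\frac{2204}{295}\right)^{2} = \frac{4857616}{87025}$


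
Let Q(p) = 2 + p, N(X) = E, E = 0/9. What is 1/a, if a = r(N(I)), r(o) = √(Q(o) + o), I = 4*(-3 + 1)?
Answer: √2/2 ≈ 0.70711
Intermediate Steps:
I = -8 (I = 4*(-2) = -8)
E = 0 (E = 0*(⅑) = 0)
N(X) = 0
r(o) = √(2 + 2*o) (r(o) = √((2 + o) + o) = √(2 + 2*o))
a = √2 (a = √(2 + 2*0) = √(2 + 0) = √2 ≈ 1.4142)
1/a = 1/(√2) = √2/2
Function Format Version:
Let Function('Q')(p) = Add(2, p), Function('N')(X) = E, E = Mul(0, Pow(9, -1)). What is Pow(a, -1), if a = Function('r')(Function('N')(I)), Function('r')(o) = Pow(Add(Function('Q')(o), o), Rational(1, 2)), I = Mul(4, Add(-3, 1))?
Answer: Mul(Rational(1, 2), Pow(2, Rational(1, 2))) ≈ 0.70711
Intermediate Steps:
I = -8 (I = Mul(4, -2) = -8)
E = 0 (E = Mul(0, Rational(1, 9)) = 0)
Function('N')(X) = 0
Function('r')(o) = Pow(Add(2, Mul(2, o)), Rational(1, 2)) (Function('r')(o) = Pow(Add(Add(2, o), o), Rational(1, 2)) = Pow(Add(2, Mul(2, o)), Rational(1, 2)))
a = Pow(2, Rational(1, 2)) (a = Pow(Add(2, Mul(2, 0)), Rational(1, 2)) = Pow(Add(2, 0), Rational(1, 2)) = Pow(2, Rational(1, 2)) ≈ 1.4142)
Pow(a, -1) = Pow(Pow(2, Rational(1, 2)), -1) = Mul(Rational(1, 2), Pow(2, Rational(1, 2)))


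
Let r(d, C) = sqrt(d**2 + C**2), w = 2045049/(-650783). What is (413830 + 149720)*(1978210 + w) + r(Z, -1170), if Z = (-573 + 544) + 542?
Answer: 725504911339862550/650783 + 9*sqrt(20149) ≈ 1.1148e+12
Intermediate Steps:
w = -2045049/650783 (w = 2045049*(-1/650783) = -2045049/650783 ≈ -3.1424)
Z = 513 (Z = -29 + 542 = 513)
r(d, C) = sqrt(C**2 + d**2)
(413830 + 149720)*(1978210 + w) + r(Z, -1170) = (413830 + 149720)*(1978210 - 2045049/650783) + sqrt((-1170)**2 + 513**2) = 563550*(1287383393381/650783) + sqrt(1368900 + 263169) = 725504911339862550/650783 + sqrt(1632069) = 725504911339862550/650783 + 9*sqrt(20149)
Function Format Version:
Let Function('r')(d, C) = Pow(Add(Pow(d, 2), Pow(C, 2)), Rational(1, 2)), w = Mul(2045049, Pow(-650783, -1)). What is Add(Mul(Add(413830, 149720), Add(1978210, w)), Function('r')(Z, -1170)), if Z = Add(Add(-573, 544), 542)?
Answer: Add(Rational(725504911339862550, 650783), Mul(9, Pow(20149, Rational(1, 2)))) ≈ 1.1148e+12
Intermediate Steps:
w = Rational(-2045049, 650783) (w = Mul(2045049, Rational(-1, 650783)) = Rational(-2045049, 650783) ≈ -3.1424)
Z = 513 (Z = Add(-29, 542) = 513)
Function('r')(d, C) = Pow(Add(Pow(C, 2), Pow(d, 2)), Rational(1, 2))
Add(Mul(Add(413830, 149720), Add(1978210, w)), Function('r')(Z, -1170)) = Add(Mul(Add(413830, 149720), Add(1978210, Rational(-2045049, 650783))), Pow(Add(Pow(-1170, 2), Pow(513, 2)), Rational(1, 2))) = Add(Mul(563550, Rational(1287383393381, 650783)), Pow(Add(1368900, 263169), Rational(1, 2))) = Add(Rational(725504911339862550, 650783), Pow(1632069, Rational(1, 2))) = Add(Rational(725504911339862550, 650783), Mul(9, Pow(20149, Rational(1, 2))))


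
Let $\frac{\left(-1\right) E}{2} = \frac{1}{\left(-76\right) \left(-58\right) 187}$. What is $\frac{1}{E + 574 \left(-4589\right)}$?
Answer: $- \frac{412148}{1085633276729} \approx -3.7964 \cdot 10^{-7}$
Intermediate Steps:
$E = - \frac{1}{412148}$ ($E = - \frac{2}{\left(-76\right) \left(-58\right) 187} = - \frac{2}{4408 \cdot 187} = - \frac{2}{824296} = \left(-2\right) \frac{1}{824296} = - \frac{1}{412148} \approx -2.4263 \cdot 10^{-6}$)
$\frac{1}{E + 574 \left(-4589\right)} = \frac{1}{- \frac{1}{412148} + 574 \left(-4589\right)} = \frac{1}{- \frac{1}{412148} - 2634086} = \frac{1}{- \frac{1085633276729}{412148}} = - \frac{412148}{1085633276729}$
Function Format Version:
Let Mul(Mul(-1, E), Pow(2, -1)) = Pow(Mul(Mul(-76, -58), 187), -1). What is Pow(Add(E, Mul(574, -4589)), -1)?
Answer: Rational(-412148, 1085633276729) ≈ -3.7964e-7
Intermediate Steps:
E = Rational(-1, 412148) (E = Mul(-2, Pow(Mul(Mul(-76, -58), 187), -1)) = Mul(-2, Pow(Mul(4408, 187), -1)) = Mul(-2, Pow(824296, -1)) = Mul(-2, Rational(1, 824296)) = Rational(-1, 412148) ≈ -2.4263e-6)
Pow(Add(E, Mul(574, -4589)), -1) = Pow(Add(Rational(-1, 412148), Mul(574, -4589)), -1) = Pow(Add(Rational(-1, 412148), -2634086), -1) = Pow(Rational(-1085633276729, 412148), -1) = Rational(-412148, 1085633276729)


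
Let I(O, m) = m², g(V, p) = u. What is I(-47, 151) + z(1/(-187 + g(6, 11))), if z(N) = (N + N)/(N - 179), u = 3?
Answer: 750996539/32937 ≈ 22801.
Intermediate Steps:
g(V, p) = 3
z(N) = 2*N/(-179 + N) (z(N) = (2*N)/(-179 + N) = 2*N/(-179 + N))
I(-47, 151) + z(1/(-187 + g(6, 11))) = 151² + 2/((-187 + 3)*(-179 + 1/(-187 + 3))) = 22801 + 2/(-184*(-179 + 1/(-184))) = 22801 + 2*(-1/184)/(-179 - 1/184) = 22801 + 2*(-1/184)/(-32937/184) = 22801 + 2*(-1/184)*(-184/32937) = 22801 + 2/32937 = 750996539/32937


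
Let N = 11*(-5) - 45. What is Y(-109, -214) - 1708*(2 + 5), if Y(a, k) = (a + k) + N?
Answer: -12379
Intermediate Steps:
N = -100 (N = -55 - 45 = -100)
Y(a, k) = -100 + a + k (Y(a, k) = (a + k) - 100 = -100 + a + k)
Y(-109, -214) - 1708*(2 + 5) = (-100 - 109 - 214) - 1708*(2 + 5) = -423 - 1708*7 = -423 - 1*11956 = -423 - 11956 = -12379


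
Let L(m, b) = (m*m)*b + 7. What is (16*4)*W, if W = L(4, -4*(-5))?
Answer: 20928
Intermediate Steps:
L(m, b) = 7 + b*m² (L(m, b) = m²*b + 7 = b*m² + 7 = 7 + b*m²)
W = 327 (W = 7 - 4*(-5)*4² = 7 + 20*16 = 7 + 320 = 327)
(16*4)*W = (16*4)*327 = 64*327 = 20928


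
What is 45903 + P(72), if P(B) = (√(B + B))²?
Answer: 46047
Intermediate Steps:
P(B) = 2*B (P(B) = (√(2*B))² = (√2*√B)² = 2*B)
45903 + P(72) = 45903 + 2*72 = 45903 + 144 = 46047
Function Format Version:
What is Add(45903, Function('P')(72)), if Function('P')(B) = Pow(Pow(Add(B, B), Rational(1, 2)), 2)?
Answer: 46047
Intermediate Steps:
Function('P')(B) = Mul(2, B) (Function('P')(B) = Pow(Pow(Mul(2, B), Rational(1, 2)), 2) = Pow(Mul(Pow(2, Rational(1, 2)), Pow(B, Rational(1, 2))), 2) = Mul(2, B))
Add(45903, Function('P')(72)) = Add(45903, Mul(2, 72)) = Add(45903, 144) = 46047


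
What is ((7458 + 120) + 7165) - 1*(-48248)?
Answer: 62991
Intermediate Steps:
((7458 + 120) + 7165) - 1*(-48248) = (7578 + 7165) + 48248 = 14743 + 48248 = 62991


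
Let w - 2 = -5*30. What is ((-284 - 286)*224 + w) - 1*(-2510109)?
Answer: 2382281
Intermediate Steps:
w = -148 (w = 2 - 5*30 = 2 - 150 = -148)
((-284 - 286)*224 + w) - 1*(-2510109) = ((-284 - 286)*224 - 148) - 1*(-2510109) = (-570*224 - 148) + 2510109 = (-127680 - 148) + 2510109 = -127828 + 2510109 = 2382281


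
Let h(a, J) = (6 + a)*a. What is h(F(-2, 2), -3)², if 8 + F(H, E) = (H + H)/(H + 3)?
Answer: 5184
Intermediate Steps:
F(H, E) = -8 + 2*H/(3 + H) (F(H, E) = -8 + (H + H)/(H + 3) = -8 + (2*H)/(3 + H) = -8 + 2*H/(3 + H))
h(a, J) = a*(6 + a)
h(F(-2, 2), -3)² = ((6*(-4 - 1*(-2))/(3 - 2))*(6 + 6*(-4 - 1*(-2))/(3 - 2)))² = ((6*(-4 + 2)/1)*(6 + 6*(-4 + 2)/1))² = ((6*1*(-2))*(6 + 6*1*(-2)))² = (-12*(6 - 12))² = (-12*(-6))² = 72² = 5184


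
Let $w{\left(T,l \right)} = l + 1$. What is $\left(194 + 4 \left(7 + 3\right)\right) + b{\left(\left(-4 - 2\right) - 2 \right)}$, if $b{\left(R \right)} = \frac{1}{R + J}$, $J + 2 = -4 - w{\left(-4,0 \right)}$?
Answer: $\frac{3509}{15} \approx 233.93$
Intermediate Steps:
$w{\left(T,l \right)} = 1 + l$
$J = -7$ ($J = -2 - 5 = -7$)
$b{\left(R \right)} = \frac{1}{-7 + R}$ ($b{\left(R \right)} = \frac{1}{R - 7} = \frac{1}{-7 + R}$)
$\left(194 + 4 \left(7 + 3\right)\right) + b{\left(\left(-4 - 2\right) - 2 \right)} = \left(194 + 4 \left(7 + 3\right)\right) + \frac{1}{-7 - 8} = \left(194 + 4 \cdot 10\right) + \frac{1}{-7 - 8} = \left(194 + 40\right) + \frac{1}{-7 - 8} = 234 + \frac{1}{-15} = 234 - \frac{1}{15} = \frac{3509}{15}$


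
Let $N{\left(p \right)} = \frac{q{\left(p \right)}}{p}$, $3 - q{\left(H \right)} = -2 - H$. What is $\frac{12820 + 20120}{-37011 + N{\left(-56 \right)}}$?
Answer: $- \frac{40992}{46057} \approx -0.89003$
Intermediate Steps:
$q{\left(H \right)} = 5 + H$ ($q{\left(H \right)} = 3 - \left(-2 - H\right) = 3 + \left(2 + H\right) = 5 + H$)
$N{\left(p \right)} = \frac{5 + p}{p}$
$\frac{12820 + 20120}{-37011 + N{\left(-56 \right)}} = \frac{12820 + 20120}{-37011 + \frac{5 - 56}{-56}} = \frac{32940}{-37011 - - \frac{51}{56}} = \frac{32940}{-37011 + \frac{51}{56}} = \frac{32940}{- \frac{2072565}{56}} = 32940 \left(- \frac{56}{2072565}\right) = - \frac{40992}{46057}$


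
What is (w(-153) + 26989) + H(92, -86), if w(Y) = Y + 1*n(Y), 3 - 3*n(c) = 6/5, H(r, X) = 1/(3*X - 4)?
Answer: 35155941/1310 ≈ 26837.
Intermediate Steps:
H(r, X) = 1/(-4 + 3*X)
n(c) = ⅗ (n(c) = 1 - 2/5 = 1 - ⅓*6/5 = 1 - ⅖ = ⅗)
w(Y) = ⅗ + Y (w(Y) = Y + 1*(⅗) = Y + ⅗ = ⅗ + Y)
(w(-153) + 26989) + H(92, -86) = ((⅗ - 153) + 26989) + 1/(-4 + 3*(-86)) = (-762/5 + 26989) + 1/(-4 - 258) = 134183/5 + 1/(-262) = 134183/5 - 1/262 = 35155941/1310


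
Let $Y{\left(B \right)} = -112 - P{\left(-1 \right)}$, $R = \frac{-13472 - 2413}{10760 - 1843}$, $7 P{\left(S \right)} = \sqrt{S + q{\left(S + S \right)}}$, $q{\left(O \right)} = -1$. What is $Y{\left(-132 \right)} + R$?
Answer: $- \frac{1014589}{8917} - \frac{i \sqrt{2}}{7} \approx -113.78 - 0.20203 i$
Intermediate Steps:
$P{\left(S \right)} = \frac{\sqrt{-1 + S}}{7}$ ($P{\left(S \right)} = \frac{\sqrt{S - 1}}{7} = \frac{\sqrt{-1 + S}}{7}$)
$R = - \frac{15885}{8917} \approx -1.7814$
$Y{\left(B \right)} = -112 - \frac{i \sqrt{2}}{7}$ ($Y{\left(B \right)} = -112 - \frac{\sqrt{-1 - 1}}{7} = -112 - \frac{\sqrt{-2}}{7} = -112 - \frac{i \sqrt{2}}{7}$)
$Y{\left(-132 \right)} + R = \left(-112 - \frac{i \sqrt{2}}{7}\right) - \frac{15885}{8917} = - \frac{1014589}{8917} - \frac{i \sqrt{2}}{7}$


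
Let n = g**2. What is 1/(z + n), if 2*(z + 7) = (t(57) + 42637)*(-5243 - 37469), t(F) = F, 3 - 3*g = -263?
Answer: -9/8205886883 ≈ -1.0968e-9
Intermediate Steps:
g = 266/3 (g = 1 - 1/3*(-263) = 1 + 263/3 = 266/3 ≈ 88.667)
z = -911773071 (z = -7 + ((57 + 42637)*(-5243 - 37469))/2 = -7 + (42694*(-42712))/2 = -7 + (1/2)*(-1823546128) = -7 - 911773064 = -911773071)
n = 70756/9 (n = (266/3)**2 = 70756/9 ≈ 7861.8)
1/(z + n) = 1/(-911773071 + 70756/9) = 1/(-8205886883/9) = -9/8205886883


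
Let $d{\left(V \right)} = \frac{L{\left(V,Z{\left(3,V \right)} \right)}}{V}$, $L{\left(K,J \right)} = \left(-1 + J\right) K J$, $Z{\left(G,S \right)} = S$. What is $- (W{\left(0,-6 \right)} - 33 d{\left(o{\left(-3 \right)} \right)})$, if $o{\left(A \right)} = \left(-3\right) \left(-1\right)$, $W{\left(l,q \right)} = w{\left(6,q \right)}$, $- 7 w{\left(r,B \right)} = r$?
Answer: $\frac{1392}{7} \approx 198.86$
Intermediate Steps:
$w{\left(r,B \right)} = - \frac{r}{7}$
$W{\left(l,q \right)} = - \frac{6}{7}$ ($W{\left(l,q \right)} = \left(- \frac{1}{7}\right) 6 = - \frac{6}{7}$)
$o{\left(A \right)} = 3$
$L{\left(K,J \right)} = J K \left(-1 + J\right)$ ($L{\left(K,J \right)} = \left(-1 + J\right) J K = J K \left(-1 + J\right)$)
$d{\left(V \right)} = V \left(-1 + V\right)$ ($d{\left(V \right)} = \frac{V V \left(-1 + V\right)}{V} = \frac{V^{2} \left(-1 + V\right)}{V} = V \left(-1 + V\right)$)
$- (W{\left(0,-6 \right)} - 33 d{\left(o{\left(-3 \right)} \right)}) = - (- \frac{6}{7} - 33 \cdot 3 \left(-1 + 3\right)) = - (- \frac{6}{7} - 33 \cdot 3 \cdot 2) = - (- \frac{6}{7} - 198) = \left(-1\right) \left(- \frac{1392}{7}\right) = \frac{1392}{7}$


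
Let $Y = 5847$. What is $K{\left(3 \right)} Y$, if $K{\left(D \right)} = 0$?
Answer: $0$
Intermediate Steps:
$K{\left(3 \right)} Y = 0 \cdot 5847 = 0$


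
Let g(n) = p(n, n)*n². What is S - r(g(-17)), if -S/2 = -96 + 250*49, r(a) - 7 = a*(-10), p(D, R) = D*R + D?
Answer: 761765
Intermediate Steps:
p(D, R) = D + D*R
g(n) = n³*(1 + n) (g(n) = (n*(1 + n))*n² = n³*(1 + n))
r(a) = 7 - 10*a (r(a) = 7 + a*(-10) = 7 - 10*a)
S = -24308 (S = -2*(-96 + 250*49) = -2*(-96 + 12250) = -2*12154 = -24308)
S - r(g(-17)) = -24308 - (7 - 10*(-17)³*(1 - 17)) = -24308 - (7 - (-49130)*(-16)) = -24308 - (7 - 10*78608) = -24308 - (7 - 786080) = -24308 - 1*(-786073) = -24308 + 786073 = 761765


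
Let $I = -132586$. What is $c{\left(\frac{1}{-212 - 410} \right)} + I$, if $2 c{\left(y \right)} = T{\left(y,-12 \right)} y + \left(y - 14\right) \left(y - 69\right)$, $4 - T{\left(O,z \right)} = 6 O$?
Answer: $- \frac{102217024971}{773768} \approx -1.321 \cdot 10^{5}$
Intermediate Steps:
$T{\left(O,z \right)} = 4 - 6 O$
$c{\left(y \right)} = \frac{y \left(4 - 6 y\right)}{2} + \frac{\left(-69 + y\right) \left(-14 + y\right)}{2}$ ($c{\left(y \right)} = \frac{\left(4 - 6 y\right) y + \left(y - 14\right) \left(y - 69\right)}{2} = \frac{y \left(4 - 6 y\right) + \left(-14 + y\right) \left(-69 + y\right)}{2} = \frac{y \left(4 - 6 y\right) + \left(-69 + y\right) \left(-14 + y\right)}{2} = \frac{y \left(4 - 6 y\right)}{2} + \frac{\left(-69 + y\right) \left(-14 + y\right)}{2}$)
$c{\left(\frac{1}{-212 - 410} \right)} + I = \left(483 - \frac{79}{2 \left(-212 - 410\right)} - \frac{5 \left(\frac{1}{-212 - 410}\right)^{2}}{2}\right) - 132586 = \left(483 - \frac{79}{2 \left(-622\right)} - \frac{5 \left(\frac{1}{-622}\right)^{2}}{2}\right) - 132586 = \left(483 - - \frac{79}{1244} - \frac{5 \left(- \frac{1}{622}\right)^{2}}{2}\right) - 132586 = \left(483 + \frac{79}{1244} - \frac{5}{773768}\right) - 132586 = \frac{373779077}{773768} - 132586 = - \frac{102217024971}{773768}$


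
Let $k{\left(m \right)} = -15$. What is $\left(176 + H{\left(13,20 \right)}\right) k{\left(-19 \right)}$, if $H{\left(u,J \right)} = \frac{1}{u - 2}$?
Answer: $- \frac{29055}{11} \approx -2641.4$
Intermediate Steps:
$H{\left(u,J \right)} = \frac{1}{-2 + u}$
$\left(176 + H{\left(13,20 \right)}\right) k{\left(-19 \right)} = \left(176 + \frac{1}{-2 + 13}\right) \left(-15\right) = \left(176 + \frac{1}{11}\right) \left(-15\right) = \frac{1937}{11} \left(-15\right) = - \frac{29055}{11}$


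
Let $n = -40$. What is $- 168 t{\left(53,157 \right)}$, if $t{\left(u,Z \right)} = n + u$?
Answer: $-2184$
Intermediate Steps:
$t{\left(u,Z \right)} = -40 + u$
$- 168 t{\left(53,157 \right)} = - 168 \left(-40 + 53\right) = \left(-168\right) 13 = -2184$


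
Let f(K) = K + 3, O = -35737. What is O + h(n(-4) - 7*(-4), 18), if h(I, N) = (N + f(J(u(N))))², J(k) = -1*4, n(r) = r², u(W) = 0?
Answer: -35448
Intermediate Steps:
J(k) = -4
f(K) = 3 + K
h(I, N) = (-1 + N)² (h(I, N) = (N + (3 - 4))² = (N - 1)² = (-1 + N)²)
O + h(n(-4) - 7*(-4), 18) = -35737 + (-1 + 18)² = -35737 + 17² = -35737 + 289 = -35448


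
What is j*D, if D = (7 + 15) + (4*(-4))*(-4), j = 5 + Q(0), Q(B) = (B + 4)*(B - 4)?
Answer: -946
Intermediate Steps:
Q(B) = (-4 + B)*(4 + B) (Q(B) = (4 + B)*(-4 + B) = (-4 + B)*(4 + B))
j = -11 (j = 5 + (-16 + 0²) = 5 + (-16 + 0) = 5 - 16 = -11)
D = 86 (D = 22 - 16*(-4) = 22 + 64 = 86)
j*D = -11*86 = -946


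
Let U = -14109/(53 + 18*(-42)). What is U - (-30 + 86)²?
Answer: -2190499/703 ≈ -3115.9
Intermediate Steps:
U = 14109/703 (U = -14109/(53 - 756) = -14109/(-703) = -14109*(-1/703) = 14109/703 ≈ 20.070)
U - (-30 + 86)² = 14109/703 - (-30 + 86)² = 14109/703 - 1*56² = 14109/703 - 1*3136 = 14109/703 - 3136 = -2190499/703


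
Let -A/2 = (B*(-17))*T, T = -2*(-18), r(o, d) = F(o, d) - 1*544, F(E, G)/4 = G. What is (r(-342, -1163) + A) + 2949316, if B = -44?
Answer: 2890264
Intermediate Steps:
F(E, G) = 4*G
r(o, d) = -544 + 4*d (r(o, d) = 4*d - 1*544 = 4*d - 544 = -544 + 4*d)
T = 36
A = -53856 (A = -2*(-44*(-17))*36 = -1496*36 = -2*26928 = -53856)
(r(-342, -1163) + A) + 2949316 = ((-544 + 4*(-1163)) - 53856) + 2949316 = ((-544 - 4652) - 53856) + 2949316 = (-5196 - 53856) + 2949316 = -59052 + 2949316 = 2890264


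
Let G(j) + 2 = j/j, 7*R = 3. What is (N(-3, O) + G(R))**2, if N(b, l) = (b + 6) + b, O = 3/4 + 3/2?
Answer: 1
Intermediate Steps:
R = 3/7 (R = (1/7)*3 = 3/7 ≈ 0.42857)
O = 9/4 (O = 3*(1/4) + 3*(1/2) = 3/4 + 3/2 = 9/4 ≈ 2.2500)
N(b, l) = 6 + 2*b (N(b, l) = (6 + b) + b = 6 + 2*b)
G(j) = -1 (G(j) = -2 + j/j = -2 + 1 = -1)
(N(-3, O) + G(R))**2 = ((6 + 2*(-3)) - 1)**2 = ((6 - 6) - 1)**2 = (0 - 1)**2 = (-1)**2 = 1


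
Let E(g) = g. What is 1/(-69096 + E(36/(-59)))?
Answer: -59/4076700 ≈ -1.4472e-5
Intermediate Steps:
1/(-69096 + E(36/(-59))) = 1/(-69096 + 36/(-59)) = 1/(-69096 + 36*(-1/59)) = 1/(-69096 - 36/59) = 1/(-4076700/59) = -59/4076700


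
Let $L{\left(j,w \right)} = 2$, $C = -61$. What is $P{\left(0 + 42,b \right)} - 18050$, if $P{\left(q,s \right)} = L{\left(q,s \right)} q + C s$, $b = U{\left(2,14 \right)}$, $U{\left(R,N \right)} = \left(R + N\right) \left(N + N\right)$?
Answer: $-45294$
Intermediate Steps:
$U{\left(R,N \right)} = 2 N \left(N + R\right)$ ($U{\left(R,N \right)} = \left(N + R\right) 2 N = 2 N \left(N + R\right)$)
$b = 448$ ($b = 2 \cdot 14 \left(14 + 2\right) = 2 \cdot 14 \cdot 16 = 448$)
$P{\left(q,s \right)} = - 61 s + 2 q$ ($P{\left(q,s \right)} = 2 q - 61 s = - 61 s + 2 q$)
$P{\left(0 + 42,b \right)} - 18050 = \left(\left(-61\right) 448 + 2 \left(0 + 42\right)\right) - 18050 = \left(-27328 + 2 \cdot 42\right) - 18050 = \left(-27328 + 84\right) - 18050 = -27244 - 18050 = -45294$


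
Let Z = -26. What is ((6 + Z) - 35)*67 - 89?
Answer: -3774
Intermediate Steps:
((6 + Z) - 35)*67 - 89 = ((6 - 26) - 35)*67 - 89 = (-20 - 35)*67 - 89 = -55*67 - 89 = -3685 - 89 = -3774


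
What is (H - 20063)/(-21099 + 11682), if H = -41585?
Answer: 61648/9417 ≈ 6.5465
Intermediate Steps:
(H - 20063)/(-21099 + 11682) = (-41585 - 20063)/(-21099 + 11682) = -61648/(-9417) = -61648*(-1/9417) = 61648/9417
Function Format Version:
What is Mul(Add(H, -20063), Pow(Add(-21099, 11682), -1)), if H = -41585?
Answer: Rational(61648, 9417) ≈ 6.5465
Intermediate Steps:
Mul(Add(H, -20063), Pow(Add(-21099, 11682), -1)) = Mul(Add(-41585, -20063), Pow(Add(-21099, 11682), -1)) = Mul(-61648, Pow(-9417, -1)) = Mul(-61648, Rational(-1, 9417)) = Rational(61648, 9417)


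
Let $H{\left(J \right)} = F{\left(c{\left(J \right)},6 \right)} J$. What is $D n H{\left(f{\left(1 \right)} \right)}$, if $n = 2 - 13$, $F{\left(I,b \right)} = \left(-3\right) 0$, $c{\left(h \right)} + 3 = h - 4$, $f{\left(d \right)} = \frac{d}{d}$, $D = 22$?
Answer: $0$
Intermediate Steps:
$f{\left(d \right)} = 1$
$c{\left(h \right)} = -7 + h$ ($c{\left(h \right)} = -3 + \left(h - 4\right) = -3 + \left(-4 + h\right) = -7 + h$)
$F{\left(I,b \right)} = 0$
$H{\left(J \right)} = 0$ ($H{\left(J \right)} = 0 J = 0$)
$n = -11$
$D n H{\left(f{\left(1 \right)} \right)} = 22 \left(-11\right) 0 = \left(-242\right) 0 = 0$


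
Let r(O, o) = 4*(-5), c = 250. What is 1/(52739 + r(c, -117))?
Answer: 1/52719 ≈ 1.8968e-5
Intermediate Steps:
r(O, o) = -20
1/(52739 + r(c, -117)) = 1/(52739 - 20) = 1/52719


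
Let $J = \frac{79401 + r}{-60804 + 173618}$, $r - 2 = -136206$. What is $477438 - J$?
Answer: $\frac{53861747335}{112814} \approx 4.7744 \cdot 10^{5}$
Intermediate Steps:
$r = -136204$ ($r = 2 - 136206 = -136204$)
$J = - \frac{56803}{112814}$ ($J = \frac{79401 - 136204}{-60804 + 173618} = - \frac{56803}{112814} \approx -0.50351$)
$477438 - J = 477438 - - \frac{56803}{112814} = 477438 + \frac{56803}{112814} = \frac{53861747335}{112814}$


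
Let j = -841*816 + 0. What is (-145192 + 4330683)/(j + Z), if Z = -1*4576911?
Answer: -4185491/5263167 ≈ -0.79524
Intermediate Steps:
Z = -4576911
j = -686256 (j = -686256 + 0 = -686256)
(-145192 + 4330683)/(j + Z) = (-145192 + 4330683)/(-686256 - 4576911) = 4185491/(-5263167) = 4185491*(-1/5263167) = -4185491/5263167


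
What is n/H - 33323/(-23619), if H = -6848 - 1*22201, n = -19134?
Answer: 473308591/228702777 ≈ 2.0695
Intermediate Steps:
H = -29049 (H = -6848 - 22201 = -29049)
n/H - 33323/(-23619) = -19134/(-29049) - 33323/(-23619) = -19134*(-1/29049) - 33323*(-1/23619) = 6378/9683 + 33323/23619 = 473308591/228702777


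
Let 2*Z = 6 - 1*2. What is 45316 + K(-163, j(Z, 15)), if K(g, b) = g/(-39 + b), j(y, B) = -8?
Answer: 2130015/47 ≈ 45319.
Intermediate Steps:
Z = 2 (Z = (6 - 1*2)/2 = (6 - 2)/2 = (½)*4 = 2)
K(g, b) = g/(-39 + b)
45316 + K(-163, j(Z, 15)) = 45316 - 163/(-39 - 8) = 45316 - 163/(-47) = 45316 - 163*(-1/47) = 45316 + 163/47 = 2130015/47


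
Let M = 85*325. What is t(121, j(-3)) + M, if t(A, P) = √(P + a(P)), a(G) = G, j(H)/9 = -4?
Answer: 27625 + 6*I*√2 ≈ 27625.0 + 8.4853*I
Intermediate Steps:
j(H) = -36 (j(H) = 9*(-4) = -36)
M = 27625
t(A, P) = √2*√P (t(A, P) = √(P + P) = √(2*P) = √2*√P)
t(121, j(-3)) + M = √2*√(-36) + 27625 = √2*(6*I) + 27625 = 6*I*√2 + 27625 = 27625 + 6*I*√2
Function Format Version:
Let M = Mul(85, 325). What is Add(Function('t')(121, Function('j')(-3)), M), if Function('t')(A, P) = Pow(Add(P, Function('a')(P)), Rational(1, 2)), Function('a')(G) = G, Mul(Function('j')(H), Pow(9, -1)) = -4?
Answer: Add(27625, Mul(6, I, Pow(2, Rational(1, 2)))) ≈ Add(27625., Mul(8.4853, I))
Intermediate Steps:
Function('j')(H) = -36 (Function('j')(H) = Mul(9, -4) = -36)
M = 27625
Function('t')(A, P) = Mul(Pow(2, Rational(1, 2)), Pow(P, Rational(1, 2))) (Function('t')(A, P) = Pow(Add(P, P), Rational(1, 2)) = Pow(Mul(2, P), Rational(1, 2)) = Mul(Pow(2, Rational(1, 2)), Pow(P, Rational(1, 2))))
Add(Function('t')(121, Function('j')(-3)), M) = Add(Mul(Pow(2, Rational(1, 2)), Pow(-36, Rational(1, 2))), 27625) = Add(Mul(Pow(2, Rational(1, 2)), Mul(6, I)), 27625) = Add(Mul(6, I, Pow(2, Rational(1, 2))), 27625) = Add(27625, Mul(6, I, Pow(2, Rational(1, 2))))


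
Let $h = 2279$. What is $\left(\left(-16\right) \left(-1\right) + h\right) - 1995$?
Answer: $300$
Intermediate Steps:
$\left(\left(-16\right) \left(-1\right) + h\right) - 1995 = \left(\left(-16\right) \left(-1\right) + 2279\right) - 1995 = \left(16 + 2279\right) - 1995 = 2295 - 1995 = 300$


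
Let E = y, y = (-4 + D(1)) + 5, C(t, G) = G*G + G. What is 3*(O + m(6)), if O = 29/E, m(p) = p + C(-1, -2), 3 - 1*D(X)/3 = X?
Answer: 255/7 ≈ 36.429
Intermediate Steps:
D(X) = 9 - 3*X
C(t, G) = G + G**2 (C(t, G) = G**2 + G = G + G**2)
y = 7 (y = (-4 + (9 - 3*1)) + 5 = (-4 + (9 - 3)) + 5 = (-4 + 6) + 5 = 2 + 5 = 7)
E = 7
m(p) = 2 + p (m(p) = p - 2*(1 - 2) = p - 2*(-1) = p + 2 = 2 + p)
O = 29/7 ≈ 4.1429
3*(O + m(6)) = 3*(29/7 + (2 + 6)) = 3*(29/7 + 8) = 3*(85/7) = 255/7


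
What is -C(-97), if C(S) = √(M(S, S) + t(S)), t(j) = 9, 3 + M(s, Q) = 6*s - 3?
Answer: -I*√579 ≈ -24.062*I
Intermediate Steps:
M(s, Q) = -6 + 6*s (M(s, Q) = -3 + (6*s - 3) = -3 + (-3 + 6*s) = -6 + 6*s)
C(S) = √(3 + 6*S) (C(S) = √((-6 + 6*S) + 9) = √(3 + 6*S))
-C(-97) = -√(3 + 6*(-97)) = -√(3 - 582) = -√(-579) = -I*√579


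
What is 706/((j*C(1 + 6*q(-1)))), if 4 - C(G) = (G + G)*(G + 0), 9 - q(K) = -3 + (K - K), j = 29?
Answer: -353/154483 ≈ -0.0022850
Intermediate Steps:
q(K) = 12 (q(K) = 9 - (-3 + (K - K)) = 9 - (-3 + 0) = 9 - 1*(-3) = 9 + 3 = 12)
C(G) = 4 - 2*G² (C(G) = 4 - (G + G)*(G + 0) = 4 - 2*G*G = 4 - 2*G²)
706/((j*C(1 + 6*q(-1)))) = 706/((29*(4 - 2*(1 + 6*12)²))) = 706/((29*(4 - 2*(1 + 72)²))) = 706/((29*(4 - 2*73²))) = 706/((29*(4 - 2*5329))) = 706/((29*(4 - 10658))) = 706/((29*(-10654))) = 706/(-308966) = 706*(-1/308966) = -353/154483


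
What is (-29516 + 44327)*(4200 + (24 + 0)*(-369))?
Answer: -68960016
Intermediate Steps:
(-29516 + 44327)*(4200 + (24 + 0)*(-369)) = 14811*(4200 + 24*(-369)) = 14811*(4200 - 8856) = 14811*(-4656) = -68960016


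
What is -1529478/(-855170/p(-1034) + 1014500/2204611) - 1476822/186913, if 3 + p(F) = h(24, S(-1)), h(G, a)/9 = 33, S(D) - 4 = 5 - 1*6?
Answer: 91255227699219880668/176167271245569655 ≈ 518.00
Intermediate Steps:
S(D) = 3 (S(D) = 4 + (5 - 1*6) = 4 + (5 - 6) = 4 - 1 = 3)
h(G, a) = 297 (h(G, a) = 9*33 = 297)
p(F) = 294 (p(F) = -3 + 297 = 294)
-1529478/(-855170/p(-1034) + 1014500/2204611) - 1476822/186913 = -1529478/(-855170/294 + 1014500/2204611) - 1476822/186913 = -1529478/(-855170*1/294 + 1014500*(1/2204611)) - 1476822*1/186913 = -1529478/(-427585/147 + 1014500/2204611) - 1476822/186913 = -1529478/(-942509462935/324077817) - 1476822/186913 = -1529478*(-324077817/942509462935) - 1476822/186913 = 495669891389526/942509462935 - 1476822/186913 = 91255227699219880668/176167271245569655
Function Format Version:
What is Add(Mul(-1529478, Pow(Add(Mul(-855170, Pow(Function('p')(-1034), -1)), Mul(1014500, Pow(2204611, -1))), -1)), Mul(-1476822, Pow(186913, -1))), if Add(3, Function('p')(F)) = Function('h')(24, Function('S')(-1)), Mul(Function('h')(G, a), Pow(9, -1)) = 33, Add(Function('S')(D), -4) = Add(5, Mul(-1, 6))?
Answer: Rational(91255227699219880668, 176167271245569655) ≈ 518.00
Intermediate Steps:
Function('S')(D) = 3 (Function('S')(D) = Add(4, Add(5, Mul(-1, 6))) = Add(4, Add(5, -6)) = Add(4, -1) = 3)
Function('h')(G, a) = 297 (Function('h')(G, a) = Mul(9, 33) = 297)
Function('p')(F) = 294 (Function('p')(F) = Add(-3, 297) = 294)
Add(Mul(-1529478, Pow(Add(Mul(-855170, Pow(Function('p')(-1034), -1)), Mul(1014500, Pow(2204611, -1))), -1)), Mul(-1476822, Pow(186913, -1))) = Add(Mul(-1529478, Pow(Add(Mul(-855170, Pow(294, -1)), Mul(1014500, Pow(2204611, -1))), -1)), Mul(-1476822, Pow(186913, -1))) = Add(Mul(-1529478, Pow(Add(Mul(-855170, Rational(1, 294)), Mul(1014500, Rational(1, 2204611))), -1)), Mul(-1476822, Rational(1, 186913))) = Add(Mul(-1529478, Pow(Add(Rational(-427585, 147), Rational(1014500, 2204611)), -1)), Rational(-1476822, 186913)) = Add(Mul(-1529478, Pow(Rational(-942509462935, 324077817), -1)), Rational(-1476822, 186913)) = Add(Mul(-1529478, Rational(-324077817, 942509462935)), Rational(-1476822, 186913)) = Add(Rational(495669891389526, 942509462935), Rational(-1476822, 186913)) = Rational(91255227699219880668, 176167271245569655)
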